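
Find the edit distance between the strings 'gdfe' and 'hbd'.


Building DP table for s1='gdfe' (len 4) and s2='hbd' (len 3):
       h  b  d
    0  1  2  3
  g 1  1  2  3
  d 2  2  2  2
  f 3  3  3  3
  e 4  4  4  4
Edit distance = dp[4][3] = 4

4


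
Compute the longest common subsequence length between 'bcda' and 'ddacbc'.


DP table for LCS of 'bcda' and 'ddacbc':
       d  d  a  c  b  c
    0  0  0  0  0  0  0
  b 0  0  0  0  0  1  1
  c 0  0  0  0  1  1  2
  d 0  1  1  1  1  1  2
  a 0  1  1  2  2  2  2
LCS: 'bc'
LCS length = 2

2


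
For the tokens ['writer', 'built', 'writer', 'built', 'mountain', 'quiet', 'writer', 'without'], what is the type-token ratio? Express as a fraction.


Tokens: 8
Unique types: ('built', 'mountain', 'quiet', 'without', 'writer') = 5
TTR = 5/8
Already in lowest terms.

5/8


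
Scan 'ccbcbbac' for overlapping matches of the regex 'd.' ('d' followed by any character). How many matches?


Pattern: d. means 'd' followed by any character.
Scanning 'ccbcbbac' position-by-position:
  Pos 0: window 'cc' -> no
  Pos 1: window 'cb' -> no
  Pos 2: window 'bc' -> no
  Pos 3: window 'cb' -> no
  Pos 4: window 'bb' -> no
  Pos 5: window 'ba' -> no
  Pos 6: window 'ac' -> no
  Pos 7: window 'c' -> no
Total matches: 0

0


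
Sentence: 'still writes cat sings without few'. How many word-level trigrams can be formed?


Word trigrams from [6] words:
  Trigram 1: (still writes cat)
  Trigram 2: (writes cat sings)
  Trigram 3: (cat sings without)
  Trigram 4: (sings without few)
Total word trigrams: 6 - 2 = 4

4


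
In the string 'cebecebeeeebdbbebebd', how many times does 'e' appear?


Scanning 'cebecebeeeebdbbebebd' for 'e':
  Position 1: 'e' -> MATCH (count: 1)
  Position 3: 'e' -> MATCH (count: 2)
  Position 5: 'e' -> MATCH (count: 3)
  Position 7: 'e' -> MATCH (count: 4)
  Position 8: 'e' -> MATCH (count: 5)
  Position 9: 'e' -> MATCH (count: 6)
  Position 10: 'e' -> MATCH (count: 7)
  Position 15: 'e' -> MATCH (count: 8)
  Position 17: 'e' -> MATCH (count: 9)
Total occurrences of 'e': 9

9


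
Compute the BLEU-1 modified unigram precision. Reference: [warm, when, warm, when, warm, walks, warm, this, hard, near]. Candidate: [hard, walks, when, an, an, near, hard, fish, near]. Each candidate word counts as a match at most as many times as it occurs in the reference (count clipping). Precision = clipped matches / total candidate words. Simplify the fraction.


Reference word counts: {'hard': 1, 'near': 1, 'this': 1, 'walks': 1, 'warm': 4, 'when': 2}
Checking each candidate word (with clipping):
  'hard' -> in reference (ref count 1, used 1/1) -> match (matches: 1)
  'walks' -> in reference (ref count 1, used 1/1) -> match (matches: 2)
  'when' -> in reference (ref count 2, used 1/2) -> match (matches: 3)
  'an' -> not in reference -> no match (matches: 3)
  'an' -> not in reference -> no match (matches: 3)
  'near' -> in reference (ref count 1, used 1/1) -> match (matches: 4)
  'hard' -> ref count 1 already used up (1/1) -> clipped, no match (matches: 4)
  'fish' -> not in reference -> no match (matches: 4)
  'near' -> ref count 1 already used up (1/1) -> clipped, no match (matches: 4)
Clipped matches: 4, Candidate length: 9
Precision = 4/9

4/9


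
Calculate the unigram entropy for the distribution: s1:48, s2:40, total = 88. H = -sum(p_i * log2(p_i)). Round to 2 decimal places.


Computing entropy H = -sum(p_i * log2(p_i)):
  s1: p = 48/88 = 0.5455, -p*log2(p) = 0.4770
  s2: p = 40/88 = 0.4545, -p*log2(p) = 0.5170
H = sum of terms = 0.9940
Rounded to 2 decimals: 0.99

0.99


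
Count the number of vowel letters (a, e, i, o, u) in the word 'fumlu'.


Scanning each character of 'fumlu':
  Position 1: 'f' -> consonant (running count: 0)
  Position 2: 'u' -> vowel (running count: 1)
  Position 3: 'm' -> consonant (running count: 1)
  Position 4: 'l' -> consonant (running count: 1)
  Position 5: 'u' -> vowel (running count: 2)
Total vowels: 2

2


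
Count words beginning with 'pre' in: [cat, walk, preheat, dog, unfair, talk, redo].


Checking each word for prefix 'pre':
  'cat' -> no (count: 0)
  'walk' -> no (count: 0)
  'preheat' -> YES, starts with 'pre' (count: 1)
  'dog' -> no (count: 1)
  'unfair' -> no (count: 1)
  'talk' -> no (count: 1)
  'redo' -> no (count: 1)
Total with prefix 'pre': 1

1


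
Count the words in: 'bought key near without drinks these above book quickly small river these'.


Counting words by splitting on spaces:
  Word 1: 'bought'
  Word 2: 'key'
  Word 3: 'near'
  Word 4: 'without'
  Word 5: 'drinks'
  Word 6: 'these'
  Word 7: 'above'
  Word 8: 'book'
  Word 9: 'quickly'
  Word 10: 'small'
  Word 11: 'river'
  Word 12: 'these'
Total words: 12

12


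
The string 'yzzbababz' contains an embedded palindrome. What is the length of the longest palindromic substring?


Scanning 'yzzbababz' for palindromic substrings.
Substring at positions 2-8: 'zbababz'.
Check: reverse('zbababz') = 'zbababz' -> palindrome confirmed.
Neighbouring characters ('z' / '-') break symmetry, so it cannot extend further.
No longer palindromic substring exists; longest length = 7

7


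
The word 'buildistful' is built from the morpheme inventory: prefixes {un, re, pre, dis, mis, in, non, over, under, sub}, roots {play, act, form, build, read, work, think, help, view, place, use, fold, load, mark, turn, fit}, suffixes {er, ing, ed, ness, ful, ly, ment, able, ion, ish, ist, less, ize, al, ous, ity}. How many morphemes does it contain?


Segmenting 'buildistful' against the inventory:
  'build' -> root (morpheme 1)
  'ist' -> suffix (morpheme 2)
  'ful' -> suffix (morpheme 3)
Total morphemes: 3

3


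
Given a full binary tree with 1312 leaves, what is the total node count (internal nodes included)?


Leaf nodes (terminals): 1312
Internal nodes = n - 1 = 1312 - 1 = 1311
Total = leaves + internal = 1312 + 1311 = 2623

2623


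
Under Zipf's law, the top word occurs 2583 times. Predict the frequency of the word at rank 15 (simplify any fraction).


Zipf's law: freq(rank) = f1 / rank
f1 = 2583, rank = 15
freq = 2583 / 15
GCD(2583, 15) = 3
Simplified: 861/5

861/5


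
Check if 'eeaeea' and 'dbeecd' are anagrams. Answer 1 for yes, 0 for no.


Sort characters of 'eeaeea': 'aaeeee'
Sort characters of 'dbeecd': 'bcddee'
Sorted forms differ -> they are NOT anagrams
Result: 0

0


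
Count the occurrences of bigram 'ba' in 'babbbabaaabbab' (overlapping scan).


Scanning 'babbbabaaabbab' for bigram 'ba':
  Position 0: 'ba' -> MATCH
  Position 1: 'ab' -> no
  Position 2: 'bb' -> no
  Position 3: 'bb' -> no
  Position 4: 'ba' -> MATCH
  Position 5: 'ab' -> no
  Position 6: 'ba' -> MATCH
  Position 7: 'aa' -> no
  Position 8: 'aa' -> no
  Position 9: 'ab' -> no
  Position 10: 'bb' -> no
  Position 11: 'ba' -> MATCH
  Position 12: 'ab' -> no
Total matches: 4

4


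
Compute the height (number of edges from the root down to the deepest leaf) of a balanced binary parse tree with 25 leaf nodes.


In a balanced binary tree with n leaves the deepest leaf is ceil(log2(n)) edges below the root.
log2(25) = 4.6439
ceil(4.6439) = 5
height (edges) = 5

5


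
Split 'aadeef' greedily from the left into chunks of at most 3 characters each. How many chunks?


'aadeef' has 6 characters.
Chunking with max size 3:
  Chunk 1: 'aad' (positions 0-2)
  Chunk 2: 'eef' (positions 3-5)
Total chunks: ceil(6 / 3) = 2

2


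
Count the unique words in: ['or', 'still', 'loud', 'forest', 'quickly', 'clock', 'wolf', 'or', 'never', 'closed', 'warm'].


Listing all tokens and tracking unique types:
  Token 1: 'or' -> NEW (unique so far: 1)
  Token 2: 'still' -> NEW (unique so far: 2)
  Token 3: 'loud' -> NEW (unique so far: 3)
  Token 4: 'forest' -> NEW (unique so far: 4)
  Token 5: 'quickly' -> NEW (unique so far: 5)
  Token 6: 'clock' -> NEW (unique so far: 6)
  Token 7: 'wolf' -> NEW (unique so far: 7)
  Token 8: 'or' -> duplicate (unique so far: 7)
  Token 9: 'never' -> NEW (unique so far: 8)
  Token 10: 'closed' -> NEW (unique so far: 9)
  Token 11: 'warm' -> NEW (unique so far: 10)
Unique types: ('clock', 'closed', 'forest', 'loud', 'never', 'or', 'quickly', 'still', 'warm', 'wolf')
Vocabulary size: 10

10


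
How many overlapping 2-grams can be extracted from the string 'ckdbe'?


String 'ckdbe' has length L = 5.
Number of overlapping n-grams = L - n + 1
Substituting: 5 - 2 + 1 = 4

4


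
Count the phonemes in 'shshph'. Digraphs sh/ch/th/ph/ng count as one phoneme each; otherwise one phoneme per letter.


Parsing 'shshph' greedily, digraphs first:
  'sh' -> digraph (1 consonant phoneme) (phonemes so far: 1)
  'sh' -> digraph (1 consonant phoneme) (phonemes so far: 2)
  'ph' -> digraph (1 consonant phoneme) (phonemes so far: 3)
Total phonemes: 3

3


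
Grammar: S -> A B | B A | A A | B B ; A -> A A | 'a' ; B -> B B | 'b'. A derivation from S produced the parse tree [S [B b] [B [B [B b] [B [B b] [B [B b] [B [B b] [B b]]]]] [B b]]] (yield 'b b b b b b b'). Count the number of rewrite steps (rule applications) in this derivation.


Every bracketed nonterminal node [X ...] in the tree is produced by exactly one rule application.
Reading the tree off as a leftmost derivation:
  Step 1: S  =>  B B   (applied S -> B B)
  Step 2: B B  =>  b B   (applied B -> b)
  Step 3: b B  =>  b B B   (applied B -> B B)
  Step 4: b B B  =>  b B B B   (applied B -> B B)
  Step 5: b B B B  =>  b b B B   (applied B -> b)
  Step 6: b b B B  =>  b b B B B   (applied B -> B B)
  Step 7: b b B B B  =>  b b b B B   (applied B -> b)
  Step 8: b b b B B  =>  b b b B B B   (applied B -> B B)
  Step 9: b b b B B B  =>  b b b b B B   (applied B -> b)
  Step 10: b b b b B B  =>  b b b b B B B   (applied B -> B B)
  Step 11: b b b b B B B  =>  b b b b b B B   (applied B -> b)
  Step 12: b b b b b B B  =>  b b b b b b B   (applied B -> b)
  Step 13: b b b b b b B  =>  b b b b b b b   (applied B -> b)
Final yield: b b b b b b b
Total rewrite steps: 13

13


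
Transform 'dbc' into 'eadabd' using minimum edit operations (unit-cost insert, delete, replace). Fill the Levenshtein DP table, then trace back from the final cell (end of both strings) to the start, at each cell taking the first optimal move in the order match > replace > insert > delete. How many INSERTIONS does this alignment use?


Edit distance = 4. Backtracking from cell (3, 6) with preference match > replace > insert > delete,
then listing the resulting alignment 'dbc' -> 'eadabd' left to right:
  Step 1: insert 'e' [insertion #1]
  Step 2: insert 'a' [insertion #2]
  Step 3: keep 'd'
  Step 4: insert 'a' [insertion #3]
  Step 5: keep 'b'
  Step 6: replace c->d
Total insertions: 3

3


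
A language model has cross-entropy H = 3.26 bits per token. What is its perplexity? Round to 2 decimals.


Perplexity formula: PP = 2^H
H = 3.26
PP = 2^3.26
Decompose: 2^3.26 = 2^3 * 2^0.26
2^3 = 8, 2^0.26 ~ 1.1974787
PP ~ 8 * 1.1974787 = 9.5798296
Rounded to 2 decimals: 9.58

9.58


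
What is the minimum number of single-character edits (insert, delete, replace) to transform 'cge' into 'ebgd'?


Building DP table for s1='cge' (len 3) and s2='ebgd' (len 4):
       e  b  g  d
    0  1  2  3  4
  c 1  1  2  3  4
  g 2  2  2  2  3
  e 3  2  3  3  3
Edit distance = dp[3][4] = 3

3


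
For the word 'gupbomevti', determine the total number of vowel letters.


Scanning each character of 'gupbomevti':
  Position 1: 'g' -> consonant (running count: 0)
  Position 2: 'u' -> vowel (running count: 1)
  Position 3: 'p' -> consonant (running count: 1)
  Position 4: 'b' -> consonant (running count: 1)
  Position 5: 'o' -> vowel (running count: 2)
  Position 6: 'm' -> consonant (running count: 2)
  Position 7: 'e' -> vowel (running count: 3)
  Position 8: 'v' -> consonant (running count: 3)
  Position 9: 't' -> consonant (running count: 3)
  Position 10: 'i' -> vowel (running count: 4)
Total vowels: 4

4


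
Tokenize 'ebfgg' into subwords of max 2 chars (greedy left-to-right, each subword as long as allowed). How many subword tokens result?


'ebfgg' has 5 characters.
Chunking with max size 2:
  Chunk 1: 'eb' (positions 0-1)
  Chunk 2: 'fg' (positions 2-3)
  Chunk 3: 'g' (positions 4-4)
Total chunks: ceil(5 / 2) = 3

3


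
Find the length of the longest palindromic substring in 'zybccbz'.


Scanning 'zybccbz' for palindromic substrings.
Substring at positions 2-5: 'bccb'.
Check: reverse('bccb') = 'bccb' -> palindrome confirmed.
Neighbouring characters ('y' / 'z') break symmetry, so it cannot extend further.
No longer palindromic substring exists; longest length = 4

4


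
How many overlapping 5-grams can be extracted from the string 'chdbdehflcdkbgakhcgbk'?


String 'chdbdehflcdkbgakhcgbk' has length L = 21.
Number of overlapping n-grams = L - n + 1
Substituting: 21 - 5 + 1 = 17

17


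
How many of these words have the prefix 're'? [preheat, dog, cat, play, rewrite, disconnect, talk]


Checking each word for prefix 're':
  'preheat' -> no (count: 0)
  'dog' -> no (count: 0)
  'cat' -> no (count: 0)
  'play' -> no (count: 0)
  'rewrite' -> YES, starts with 're' (count: 1)
  'disconnect' -> no (count: 1)
  'talk' -> no (count: 1)
Total with prefix 're': 1

1


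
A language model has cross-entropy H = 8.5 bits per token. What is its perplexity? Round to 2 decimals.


Perplexity formula: PP = 2^H
H = 8.5
PP = 2^8.5
Decompose: 2^8.5 = 2^8 * 2^0.5 = 2^8 * sqrt(2)
2^8 = 256, sqrt(2) ~ 1.4142136
PP ~ 256 * 1.4142136 = 362.0386816
Rounded to 2 decimals: 362.04

362.04


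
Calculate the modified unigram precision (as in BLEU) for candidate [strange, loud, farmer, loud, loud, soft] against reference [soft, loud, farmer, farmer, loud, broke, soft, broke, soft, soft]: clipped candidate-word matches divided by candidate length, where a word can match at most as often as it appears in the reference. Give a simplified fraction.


Reference word counts: {'broke': 2, 'farmer': 2, 'loud': 2, 'soft': 4}
Checking each candidate word (with clipping):
  'strange' -> not in reference -> no match (matches: 0)
  'loud' -> in reference (ref count 2, used 1/2) -> match (matches: 1)
  'farmer' -> in reference (ref count 2, used 1/2) -> match (matches: 2)
  'loud' -> in reference (ref count 2, used 2/2) -> match (matches: 3)
  'loud' -> ref count 2 already used up (2/2) -> clipped, no match (matches: 3)
  'soft' -> in reference (ref count 4, used 1/4) -> match (matches: 4)
Clipped matches: 4, Candidate length: 6
Precision = 4/6 = 2/3

2/3


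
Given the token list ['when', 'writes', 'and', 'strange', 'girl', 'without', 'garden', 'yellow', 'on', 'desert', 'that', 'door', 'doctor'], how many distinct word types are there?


Listing all tokens and tracking unique types:
  Token 1: 'when' -> NEW (unique so far: 1)
  Token 2: 'writes' -> NEW (unique so far: 2)
  Token 3: 'and' -> NEW (unique so far: 3)
  Token 4: 'strange' -> NEW (unique so far: 4)
  Token 5: 'girl' -> NEW (unique so far: 5)
  Token 6: 'without' -> NEW (unique so far: 6)
  Token 7: 'garden' -> NEW (unique so far: 7)
  Token 8: 'yellow' -> NEW (unique so far: 8)
  Token 9: 'on' -> NEW (unique so far: 9)
  Token 10: 'desert' -> NEW (unique so far: 10)
  Token 11: 'that' -> NEW (unique so far: 11)
  Token 12: 'door' -> NEW (unique so far: 12)
  Token 13: 'doctor' -> NEW (unique so far: 13)
Unique types: ('and', 'desert', 'doctor', 'door', 'garden', 'girl', 'on', 'strange', 'that', 'when', 'without', 'writes', 'yellow')
Vocabulary size: 13

13


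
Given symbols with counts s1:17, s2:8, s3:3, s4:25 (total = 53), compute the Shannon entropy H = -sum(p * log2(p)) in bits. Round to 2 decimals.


Computing entropy H = -sum(p_i * log2(p_i)):
  s1: p = 17/53 = 0.3208, -p*log2(p) = 0.5262
  s2: p = 8/53 = 0.1509, -p*log2(p) = 0.4118
  s3: p = 3/53 = 0.0566, -p*log2(p) = 0.2345
  s4: p = 25/53 = 0.4717, -p*log2(p) = 0.5114
H = sum of terms = 1.6839
Rounded to 2 decimals: 1.68

1.68


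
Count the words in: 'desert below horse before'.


Counting words by splitting on spaces:
  Word 1: 'desert'
  Word 2: 'below'
  Word 3: 'horse'
  Word 4: 'before'
Total words: 4

4


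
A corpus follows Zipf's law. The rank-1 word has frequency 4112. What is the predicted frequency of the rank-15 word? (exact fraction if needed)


Zipf's law: freq(rank) = f1 / rank
f1 = 4112, rank = 15
freq = 4112 / 15
GCD(4112, 15) = 1
Simplified: 4112/15

4112/15


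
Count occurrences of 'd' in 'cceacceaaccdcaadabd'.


Scanning 'cceacceaaccdcaadabd' for 'd':
  Position 11: 'd' -> MATCH (count: 1)
  Position 15: 'd' -> MATCH (count: 2)
  Position 18: 'd' -> MATCH (count: 3)
Total occurrences of 'd': 3

3


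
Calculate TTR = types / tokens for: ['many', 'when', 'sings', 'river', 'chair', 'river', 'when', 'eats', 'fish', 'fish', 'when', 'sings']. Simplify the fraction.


Tokens: 12
Unique types: ('chair', 'eats', 'fish', 'many', 'river', 'sings', 'when') = 7
TTR = 7/12
Already in lowest terms.

7/12


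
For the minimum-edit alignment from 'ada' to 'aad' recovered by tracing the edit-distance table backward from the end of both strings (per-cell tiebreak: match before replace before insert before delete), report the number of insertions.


Edit distance = 2. Backtracking from cell (3, 3) with preference match > replace > insert > delete,
then listing the resulting alignment 'ada' -> 'aad' left to right:
  Step 1: keep 'a'
  Step 2: replace d->a
  Step 3: replace a->d
Total insertions: 0

0


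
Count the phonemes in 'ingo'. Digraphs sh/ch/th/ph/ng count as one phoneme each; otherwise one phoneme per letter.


Parsing 'ingo' greedily, digraphs first:
  'i' -> vowel phoneme (phonemes so far: 1)
  'ng' -> digraph (1 consonant phoneme) (phonemes so far: 2)
  'o' -> vowel phoneme (phonemes so far: 3)
Total phonemes: 3

3


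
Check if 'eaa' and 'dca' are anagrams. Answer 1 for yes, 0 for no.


Sort characters of 'eaa': 'aae'
Sort characters of 'dca': 'acd'
Sorted forms differ -> they are NOT anagrams
Result: 0

0


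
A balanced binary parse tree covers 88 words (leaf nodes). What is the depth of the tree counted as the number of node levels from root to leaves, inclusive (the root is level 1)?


In a balanced binary tree with n leaves the deepest leaf is ceil(log2(n)) edges below the root,
so counting node levels inclusive of root and leaves gives ceil(log2(n)) + 1 levels.
log2(88) = 6.4594
ceil(6.4594) = 7
levels = 7 + 1 = 8

8


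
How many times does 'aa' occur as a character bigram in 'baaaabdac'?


Scanning 'baaaabdac' for bigram 'aa':
  Position 0: 'ba' -> no
  Position 1: 'aa' -> MATCH
  Position 2: 'aa' -> MATCH
  Position 3: 'aa' -> MATCH
  Position 4: 'ab' -> no
  Position 5: 'bd' -> no
  Position 6: 'da' -> no
  Position 7: 'ac' -> no
Total matches: 3

3


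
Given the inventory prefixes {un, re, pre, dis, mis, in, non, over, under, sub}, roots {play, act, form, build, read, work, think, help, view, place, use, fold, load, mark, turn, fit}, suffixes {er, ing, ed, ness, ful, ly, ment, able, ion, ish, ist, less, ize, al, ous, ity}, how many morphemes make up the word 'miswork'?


Segmenting 'miswork' against the inventory:
  'mis' -> prefix (morpheme 1)
  'work' -> root (morpheme 2)
Total morphemes: 2

2


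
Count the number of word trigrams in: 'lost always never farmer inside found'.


Word trigrams from [6] words:
  Trigram 1: (lost always never)
  Trigram 2: (always never farmer)
  Trigram 3: (never farmer inside)
  Trigram 4: (farmer inside found)
Total word trigrams: 6 - 2 = 4

4


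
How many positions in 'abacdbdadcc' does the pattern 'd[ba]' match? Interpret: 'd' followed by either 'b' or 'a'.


Pattern: d[ba] means 'd' followed by either 'b' or 'a'.
Scanning 'abacdbdadcc' position-by-position:
  Pos 0: window 'ab' -> no
  Pos 1: window 'ba' -> no
  Pos 2: window 'ac' -> no
  Pos 3: window 'cd' -> no
  Pos 4: window 'db' -> MATCH
  Pos 5: window 'bd' -> no
  Pos 6: window 'da' -> MATCH
  Pos 7: window 'ad' -> no
  Pos 8: window 'dc' -> no
  Pos 9: window 'cc' -> no
  Pos 10: window 'c' -> no
Total matches: 2

2


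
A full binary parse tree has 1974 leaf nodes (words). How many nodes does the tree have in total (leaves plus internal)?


Leaf nodes (terminals): 1974
Internal nodes = n - 1 = 1974 - 1 = 1973
Total = leaves + internal = 1974 + 1973 = 3947

3947


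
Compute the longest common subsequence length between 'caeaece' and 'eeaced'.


DP table for LCS of 'caeaece' and 'eeaced':
       e  e  a  c  e  d
    0  0  0  0  0  0  0
  c 0  0  0  0  1  1  1
  a 0  0  0  1  1  1  1
  e 0  1  1  1  1  2  2
  a 0  1  1  2  2  2  2
  e 0  1  2  2  2  3  3
  c 0  1  2  2  3  3  3
  e 0  1  2  2  3  4  4
LCS: 'eace'
LCS length = 4

4


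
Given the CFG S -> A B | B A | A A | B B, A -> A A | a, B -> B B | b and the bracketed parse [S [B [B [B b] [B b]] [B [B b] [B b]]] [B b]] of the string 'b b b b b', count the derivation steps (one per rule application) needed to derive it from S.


Every bracketed nonterminal node [X ...] in the tree is produced by exactly one rule application.
Reading the tree off as a leftmost derivation:
  Step 1: S  =>  B B   (applied S -> B B)
  Step 2: B B  =>  B B B   (applied B -> B B)
  Step 3: B B B  =>  B B B B   (applied B -> B B)
  Step 4: B B B B  =>  b B B B   (applied B -> b)
  Step 5: b B B B  =>  b b B B   (applied B -> b)
  Step 6: b b B B  =>  b b B B B   (applied B -> B B)
  Step 7: b b B B B  =>  b b b B B   (applied B -> b)
  Step 8: b b b B B  =>  b b b b B   (applied B -> b)
  Step 9: b b b b B  =>  b b b b b   (applied B -> b)
Final yield: b b b b b
Total rewrite steps: 9

9


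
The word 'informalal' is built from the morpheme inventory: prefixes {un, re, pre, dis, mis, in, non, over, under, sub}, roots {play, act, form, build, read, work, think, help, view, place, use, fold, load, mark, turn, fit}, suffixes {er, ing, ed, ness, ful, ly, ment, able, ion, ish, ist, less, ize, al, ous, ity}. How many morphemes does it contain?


Segmenting 'informalal' against the inventory:
  'in' -> prefix (morpheme 1)
  'form' -> root (morpheme 2)
  'al' -> suffix (morpheme 3)
  'al' -> suffix (morpheme 4)
Total morphemes: 4

4


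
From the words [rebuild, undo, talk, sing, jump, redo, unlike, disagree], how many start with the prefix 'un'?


Checking each word for prefix 'un':
  'rebuild' -> no (count: 0)
  'undo' -> YES, starts with 'un' (count: 1)
  'talk' -> no (count: 1)
  'sing' -> no (count: 1)
  'jump' -> no (count: 1)
  'redo' -> no (count: 1)
  'unlike' -> YES, starts with 'un' (count: 2)
  'disagree' -> no (count: 2)
Total with prefix 'un': 2

2


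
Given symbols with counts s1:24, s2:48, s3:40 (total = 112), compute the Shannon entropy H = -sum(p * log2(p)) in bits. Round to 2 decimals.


Computing entropy H = -sum(p_i * log2(p_i)):
  s1: p = 24/112 = 0.2143, -p*log2(p) = 0.4762
  s2: p = 48/112 = 0.4286, -p*log2(p) = 0.5239
  s3: p = 40/112 = 0.3571, -p*log2(p) = 0.5305
H = sum of terms = 1.5306
Rounded to 2 decimals: 1.53

1.53


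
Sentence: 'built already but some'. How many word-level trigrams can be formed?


Word trigrams from [4] words:
  Trigram 1: (built already but)
  Trigram 2: (already but some)
Total word trigrams: 4 - 2 = 2

2


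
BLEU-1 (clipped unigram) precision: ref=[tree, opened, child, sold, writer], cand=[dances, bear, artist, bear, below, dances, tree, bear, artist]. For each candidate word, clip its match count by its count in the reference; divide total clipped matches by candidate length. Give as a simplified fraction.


Reference word counts: {'child': 1, 'opened': 1, 'sold': 1, 'tree': 1, 'writer': 1}
Checking each candidate word (with clipping):
  'dances' -> not in reference -> no match (matches: 0)
  'bear' -> not in reference -> no match (matches: 0)
  'artist' -> not in reference -> no match (matches: 0)
  'bear' -> not in reference -> no match (matches: 0)
  'below' -> not in reference -> no match (matches: 0)
  'dances' -> not in reference -> no match (matches: 0)
  'tree' -> in reference (ref count 1, used 1/1) -> match (matches: 1)
  'bear' -> not in reference -> no match (matches: 1)
  'artist' -> not in reference -> no match (matches: 1)
Clipped matches: 1, Candidate length: 9
Precision = 1/9

1/9


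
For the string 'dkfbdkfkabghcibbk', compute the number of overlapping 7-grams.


String 'dkfbdkfkabghcibbk' has length L = 17.
Number of overlapping n-grams = L - n + 1
Substituting: 17 - 7 + 1 = 11

11


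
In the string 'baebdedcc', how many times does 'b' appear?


Scanning 'baebdedcc' for 'b':
  Position 0: 'b' -> MATCH (count: 1)
  Position 3: 'b' -> MATCH (count: 2)
Total occurrences of 'b': 2

2


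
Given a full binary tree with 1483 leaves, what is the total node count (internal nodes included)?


Leaf nodes (terminals): 1483
Internal nodes = n - 1 = 1483 - 1 = 1482
Total = leaves + internal = 1483 + 1482 = 2965

2965


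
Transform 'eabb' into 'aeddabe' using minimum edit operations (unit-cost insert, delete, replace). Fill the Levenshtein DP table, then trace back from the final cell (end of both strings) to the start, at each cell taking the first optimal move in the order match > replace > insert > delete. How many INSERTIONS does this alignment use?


Edit distance = 4. Backtracking from cell (4, 7) with preference match > replace > insert > delete,
then listing the resulting alignment 'eabb' -> 'aeddabe' left to right:
  Step 1: insert 'a' [insertion #1]
  Step 2: keep 'e'
  Step 3: insert 'd' [insertion #2]
  Step 4: insert 'd' [insertion #3]
  Step 5: keep 'a'
  Step 6: keep 'b'
  Step 7: replace b->e
Total insertions: 3

3


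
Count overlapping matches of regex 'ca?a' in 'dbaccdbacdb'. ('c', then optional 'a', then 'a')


Pattern: ca?a means 'c', then optional 'a', then 'a'.
Scanning 'dbaccdbacdb' position-by-position:
  Pos 0: window 'dba' -> no
  Pos 1: window 'bac' -> no
  Pos 2: window 'acc' -> no
  Pos 3: window 'ccd' -> no
  Pos 4: window 'cdb' -> no
  Pos 5: window 'dba' -> no
  Pos 6: window 'bac' -> no
  Pos 7: window 'acd' -> no
  Pos 8: window 'cdb' -> no
  Pos 9: window 'db' -> no
  Pos 10: window 'b' -> no
Total matches: 0

0


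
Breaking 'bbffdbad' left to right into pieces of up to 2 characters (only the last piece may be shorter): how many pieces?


'bbffdbad' has 8 characters.
Chunking with max size 2:
  Chunk 1: 'bb' (positions 0-1)
  Chunk 2: 'ff' (positions 2-3)
  Chunk 3: 'db' (positions 4-5)
  Chunk 4: 'ad' (positions 6-7)
Total chunks: ceil(8 / 2) = 4

4


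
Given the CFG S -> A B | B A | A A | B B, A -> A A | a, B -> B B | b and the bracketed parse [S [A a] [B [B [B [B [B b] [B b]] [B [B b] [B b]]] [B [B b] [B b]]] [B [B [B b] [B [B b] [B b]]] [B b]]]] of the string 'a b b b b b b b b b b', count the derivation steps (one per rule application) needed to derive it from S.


Every bracketed nonterminal node [X ...] in the tree is produced by exactly one rule application.
Reading the tree off as a leftmost derivation:
  Step 1: S  =>  A B   (applied S -> A B)
  Step 2: A B  =>  a B   (applied A -> a)
  Step 3: a B  =>  a B B   (applied B -> B B)
  Step 4: a B B  =>  a B B B   (applied B -> B B)
  Step 5: a B B B  =>  a B B B B   (applied B -> B B)
  Step 6: a B B B B  =>  a B B B B B   (applied B -> B B)
  Step 7: a B B B B B  =>  a b B B B B   (applied B -> b)
  Step 8: a b B B B B  =>  a b b B B B   (applied B -> b)
  Step 9: a b b B B B  =>  a b b B B B B   (applied B -> B B)
  Step 10: a b b B B B B  =>  a b b b B B B   (applied B -> b)
  Step 11: a b b b B B B  =>  a b b b b B B   (applied B -> b)
  Step 12: a b b b b B B  =>  a b b b b B B B   (applied B -> B B)
  Step 13: a b b b b B B B  =>  a b b b b b B B   (applied B -> b)
  Step 14: a b b b b b B B  =>  a b b b b b b B   (applied B -> b)
  Step 15: a b b b b b b B  =>  a b b b b b b B B   (applied B -> B B)
  Step 16: a b b b b b b B B  =>  a b b b b b b B B B   (applied B -> B B)
  Step 17: a b b b b b b B B B  =>  a b b b b b b b B B   (applied B -> b)
  Step 18: a b b b b b b b B B  =>  a b b b b b b b B B B   (applied B -> B B)
  Step 19: a b b b b b b b B B B  =>  a b b b b b b b b B B   (applied B -> b)
  Step 20: a b b b b b b b b B B  =>  a b b b b b b b b b B   (applied B -> b)
  Step 21: a b b b b b b b b b B  =>  a b b b b b b b b b b   (applied B -> b)
Final yield: a b b b b b b b b b b
Total rewrite steps: 21

21


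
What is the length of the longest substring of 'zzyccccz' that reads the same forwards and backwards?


Scanning 'zzyccccz' for palindromic substrings.
Substring at positions 3-6: 'cccc'.
Check: reverse('cccc') = 'cccc' -> palindrome confirmed.
Neighbouring characters ('y' / 'z') break symmetry, so it cannot extend further.
No longer palindromic substring exists; longest length = 4

4


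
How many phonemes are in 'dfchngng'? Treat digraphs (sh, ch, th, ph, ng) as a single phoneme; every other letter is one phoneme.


Parsing 'dfchngng' greedily, digraphs first:
  'd' -> consonant phoneme (phonemes so far: 1)
  'f' -> consonant phoneme (phonemes so far: 2)
  'ch' -> digraph (1 consonant phoneme) (phonemes so far: 3)
  'ng' -> digraph (1 consonant phoneme) (phonemes so far: 4)
  'ng' -> digraph (1 consonant phoneme) (phonemes so far: 5)
Total phonemes: 5

5


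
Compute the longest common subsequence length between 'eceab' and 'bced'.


DP table for LCS of 'eceab' and 'bced':
       b  c  e  d
    0  0  0  0  0
  e 0  0  0  1  1
  c 0  0  1  1  1
  e 0  0  1  2  2
  a 0  0  1  2  2
  b 0  1  1  2  2
LCS: 'ce'
LCS length = 2

2


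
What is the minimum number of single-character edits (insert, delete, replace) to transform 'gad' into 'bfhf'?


Building DP table for s1='gad' (len 3) and s2='bfhf' (len 4):
       b  f  h  f
    0  1  2  3  4
  g 1  1  2  3  4
  a 2  2  2  3  4
  d 3  3  3  3  4
Edit distance = dp[3][4] = 4

4


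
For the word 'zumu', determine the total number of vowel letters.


Scanning each character of 'zumu':
  Position 1: 'z' -> consonant (running count: 0)
  Position 2: 'u' -> vowel (running count: 1)
  Position 3: 'm' -> consonant (running count: 1)
  Position 4: 'u' -> vowel (running count: 2)
Total vowels: 2

2


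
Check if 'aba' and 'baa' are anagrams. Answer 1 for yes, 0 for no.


Sort characters of 'aba': 'aab'
Sort characters of 'baa': 'aab'
Sorted forms match -> they ARE anagrams
Result: 1

1


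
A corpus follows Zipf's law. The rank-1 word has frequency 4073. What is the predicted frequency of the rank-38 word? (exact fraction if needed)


Zipf's law: freq(rank) = f1 / rank
f1 = 4073, rank = 38
freq = 4073 / 38
GCD(4073, 38) = 1
Simplified: 4073/38

4073/38


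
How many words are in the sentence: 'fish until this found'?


Counting words by splitting on spaces:
  Word 1: 'fish'
  Word 2: 'until'
  Word 3: 'this'
  Word 4: 'found'
Total words: 4

4


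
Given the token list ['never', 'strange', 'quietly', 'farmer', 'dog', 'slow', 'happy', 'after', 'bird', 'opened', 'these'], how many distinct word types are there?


Listing all tokens and tracking unique types:
  Token 1: 'never' -> NEW (unique so far: 1)
  Token 2: 'strange' -> NEW (unique so far: 2)
  Token 3: 'quietly' -> NEW (unique so far: 3)
  Token 4: 'farmer' -> NEW (unique so far: 4)
  Token 5: 'dog' -> NEW (unique so far: 5)
  Token 6: 'slow' -> NEW (unique so far: 6)
  Token 7: 'happy' -> NEW (unique so far: 7)
  Token 8: 'after' -> NEW (unique so far: 8)
  Token 9: 'bird' -> NEW (unique so far: 9)
  Token 10: 'opened' -> NEW (unique so far: 10)
  Token 11: 'these' -> NEW (unique so far: 11)
Unique types: ('after', 'bird', 'dog', 'farmer', 'happy', 'never', 'opened', 'quietly', 'slow', 'strange', 'these')
Vocabulary size: 11

11


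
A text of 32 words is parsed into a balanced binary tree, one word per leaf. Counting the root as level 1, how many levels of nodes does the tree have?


In a balanced binary tree with n leaves the deepest leaf is ceil(log2(n)) edges below the root,
so counting node levels inclusive of root and leaves gives ceil(log2(n)) + 1 levels.
log2(32) = 5.0000
ceil(5.0000) = 5
levels = 5 + 1 = 6

6


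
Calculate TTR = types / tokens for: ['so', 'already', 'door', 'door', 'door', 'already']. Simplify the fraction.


Tokens: 6
Unique types: ('already', 'door', 'so') = 3
TTR = 3/6
Simplify: divide both by 3 -> 1/2
TTR = 1/2

1/2


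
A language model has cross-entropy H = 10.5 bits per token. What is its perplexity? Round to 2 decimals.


Perplexity formula: PP = 2^H
H = 10.5
PP = 2^10.5
Decompose: 2^10.5 = 2^10 * 2^0.5 = 2^10 * sqrt(2)
2^10 = 1024, sqrt(2) ~ 1.4142136
PP ~ 1024 * 1.4142136 = 1448.1547264
Rounded to 2 decimals: 1448.15

1448.15


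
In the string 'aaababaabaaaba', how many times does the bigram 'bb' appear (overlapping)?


Scanning 'aaababaabaaaba' for bigram 'bb':
  Position 0: 'aa' -> no
  Position 1: 'aa' -> no
  Position 2: 'ab' -> no
  Position 3: 'ba' -> no
  Position 4: 'ab' -> no
  Position 5: 'ba' -> no
  Position 6: 'aa' -> no
  Position 7: 'ab' -> no
  Position 8: 'ba' -> no
  Position 9: 'aa' -> no
  Position 10: 'aa' -> no
  Position 11: 'ab' -> no
  Position 12: 'ba' -> no
Total matches: 0

0


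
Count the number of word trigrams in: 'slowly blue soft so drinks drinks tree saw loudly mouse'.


Word trigrams from [10] words:
  Trigram 1: (slowly blue soft)
  Trigram 2: (blue soft so)
  Trigram 3: (soft so drinks)
  Trigram 4: (so drinks drinks)
  Trigram 5: (drinks drinks tree)
  Trigram 6: (drinks tree saw)
  Trigram 7: (tree saw loudly)
  Trigram 8: (saw loudly mouse)
Total word trigrams: 10 - 2 = 8

8


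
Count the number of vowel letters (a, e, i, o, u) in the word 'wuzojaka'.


Scanning each character of 'wuzojaka':
  Position 1: 'w' -> consonant (running count: 0)
  Position 2: 'u' -> vowel (running count: 1)
  Position 3: 'z' -> consonant (running count: 1)
  Position 4: 'o' -> vowel (running count: 2)
  Position 5: 'j' -> consonant (running count: 2)
  Position 6: 'a' -> vowel (running count: 3)
  Position 7: 'k' -> consonant (running count: 3)
  Position 8: 'a' -> vowel (running count: 4)
Total vowels: 4

4


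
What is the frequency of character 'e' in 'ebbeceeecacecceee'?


Scanning 'ebbeceeecacecceee' for 'e':
  Position 0: 'e' -> MATCH (count: 1)
  Position 3: 'e' -> MATCH (count: 2)
  Position 5: 'e' -> MATCH (count: 3)
  Position 6: 'e' -> MATCH (count: 4)
  Position 7: 'e' -> MATCH (count: 5)
  Position 11: 'e' -> MATCH (count: 6)
  Position 14: 'e' -> MATCH (count: 7)
  Position 15: 'e' -> MATCH (count: 8)
  Position 16: 'e' -> MATCH (count: 9)
Total occurrences of 'e': 9

9


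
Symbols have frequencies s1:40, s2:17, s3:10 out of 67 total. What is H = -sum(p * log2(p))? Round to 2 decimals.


Computing entropy H = -sum(p_i * log2(p_i)):
  s1: p = 40/67 = 0.5970, -p*log2(p) = 0.4443
  s2: p = 17/67 = 0.2537, -p*log2(p) = 0.5020
  s3: p = 10/67 = 0.1493, -p*log2(p) = 0.4096
H = sum of terms = 1.3559
Rounded to 2 decimals: 1.36

1.36


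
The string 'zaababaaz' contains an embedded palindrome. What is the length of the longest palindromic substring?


Scanning 'zaababaaz' for palindromic substrings.
Substring at positions 0-8: 'zaababaaz'.
Check: reverse('zaababaaz') = 'zaababaaz' -> palindrome confirmed.
No longer palindromic substring exists; longest length = 9

9


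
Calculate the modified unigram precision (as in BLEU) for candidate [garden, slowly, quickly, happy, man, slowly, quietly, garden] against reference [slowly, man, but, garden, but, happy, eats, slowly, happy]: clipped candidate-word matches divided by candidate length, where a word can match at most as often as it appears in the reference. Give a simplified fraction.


Reference word counts: {'but': 2, 'eats': 1, 'garden': 1, 'happy': 2, 'man': 1, 'slowly': 2}
Checking each candidate word (with clipping):
  'garden' -> in reference (ref count 1, used 1/1) -> match (matches: 1)
  'slowly' -> in reference (ref count 2, used 1/2) -> match (matches: 2)
  'quickly' -> not in reference -> no match (matches: 2)
  'happy' -> in reference (ref count 2, used 1/2) -> match (matches: 3)
  'man' -> in reference (ref count 1, used 1/1) -> match (matches: 4)
  'slowly' -> in reference (ref count 2, used 2/2) -> match (matches: 5)
  'quietly' -> not in reference -> no match (matches: 5)
  'garden' -> ref count 1 already used up (1/1) -> clipped, no match (matches: 5)
Clipped matches: 5, Candidate length: 8
Precision = 5/8

5/8


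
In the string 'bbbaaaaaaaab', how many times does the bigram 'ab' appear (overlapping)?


Scanning 'bbbaaaaaaaab' for bigram 'ab':
  Position 0: 'bb' -> no
  Position 1: 'bb' -> no
  Position 2: 'ba' -> no
  Position 3: 'aa' -> no
  Position 4: 'aa' -> no
  Position 5: 'aa' -> no
  Position 6: 'aa' -> no
  Position 7: 'aa' -> no
  Position 8: 'aa' -> no
  Position 9: 'aa' -> no
  Position 10: 'ab' -> MATCH
Total matches: 1

1


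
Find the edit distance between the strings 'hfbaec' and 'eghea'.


Building DP table for s1='hfbaec' (len 6) and s2='eghea' (len 5):
       e  g  h  e  a
    0  1  2  3  4  5
  h 1  1  2  2  3  4
  f 2  2  2  3  3  4
  b 3  3  3  3  4  4
  a 4  4  4  4  4  4
  e 5  4  5  5  4  5
  c 6  5  5  6  5  5
Edit distance = dp[6][5] = 5

5


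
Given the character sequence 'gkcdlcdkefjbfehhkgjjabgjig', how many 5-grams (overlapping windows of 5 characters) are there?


String 'gkcdlcdkefjbfehhkgjjabgjig' has length L = 26.
Number of overlapping n-grams = L - n + 1
Substituting: 26 - 5 + 1 = 22

22


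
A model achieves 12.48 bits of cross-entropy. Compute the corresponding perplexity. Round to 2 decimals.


Perplexity formula: PP = 2^H
H = 12.48
PP = 2^12.48
Decompose: 2^12.48 = 2^12 * 2^0.48
2^12 = 4096, 2^0.48 ~ 1.3947437
PP ~ 4096 * 1.3947437 = 5712.8701952
Rounded to 2 decimals: 5712.87

5712.87


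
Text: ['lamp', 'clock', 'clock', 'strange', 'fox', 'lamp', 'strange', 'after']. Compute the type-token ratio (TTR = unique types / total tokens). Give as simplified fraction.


Tokens: 8
Unique types: ('after', 'clock', 'fox', 'lamp', 'strange') = 5
TTR = 5/8
Already in lowest terms.

5/8


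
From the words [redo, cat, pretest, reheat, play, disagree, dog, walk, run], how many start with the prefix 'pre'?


Checking each word for prefix 'pre':
  'redo' -> no (count: 0)
  'cat' -> no (count: 0)
  'pretest' -> YES, starts with 'pre' (count: 1)
  'reheat' -> no (count: 1)
  'play' -> no (count: 1)
  'disagree' -> no (count: 1)
  'dog' -> no (count: 1)
  'walk' -> no (count: 1)
  'run' -> no (count: 1)
Total with prefix 'pre': 1

1


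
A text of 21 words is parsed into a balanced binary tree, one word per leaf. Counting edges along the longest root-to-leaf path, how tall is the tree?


In a balanced binary tree with n leaves the deepest leaf is ceil(log2(n)) edges below the root.
log2(21) = 4.3923
ceil(4.3923) = 5
height (edges) = 5

5


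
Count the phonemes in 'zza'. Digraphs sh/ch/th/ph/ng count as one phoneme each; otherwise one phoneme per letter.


Parsing 'zza' greedily, digraphs first:
  'z' -> consonant phoneme (phonemes so far: 1)
  'z' -> consonant phoneme (phonemes so far: 2)
  'a' -> vowel phoneme (phonemes so far: 3)
Total phonemes: 3

3


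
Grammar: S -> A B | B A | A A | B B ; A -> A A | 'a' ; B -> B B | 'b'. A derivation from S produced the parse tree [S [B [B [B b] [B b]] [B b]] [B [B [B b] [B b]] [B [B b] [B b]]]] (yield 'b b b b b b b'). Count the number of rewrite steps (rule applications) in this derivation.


Every bracketed nonterminal node [X ...] in the tree is produced by exactly one rule application.
Reading the tree off as a leftmost derivation:
  Step 1: S  =>  B B   (applied S -> B B)
  Step 2: B B  =>  B B B   (applied B -> B B)
  Step 3: B B B  =>  B B B B   (applied B -> B B)
  Step 4: B B B B  =>  b B B B   (applied B -> b)
  Step 5: b B B B  =>  b b B B   (applied B -> b)
  Step 6: b b B B  =>  b b b B   (applied B -> b)
  Step 7: b b b B  =>  b b b B B   (applied B -> B B)
  Step 8: b b b B B  =>  b b b B B B   (applied B -> B B)
  Step 9: b b b B B B  =>  b b b b B B   (applied B -> b)
  Step 10: b b b b B B  =>  b b b b b B   (applied B -> b)
  Step 11: b b b b b B  =>  b b b b b B B   (applied B -> B B)
  Step 12: b b b b b B B  =>  b b b b b b B   (applied B -> b)
  Step 13: b b b b b b B  =>  b b b b b b b   (applied B -> b)
Final yield: b b b b b b b
Total rewrite steps: 13

13
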